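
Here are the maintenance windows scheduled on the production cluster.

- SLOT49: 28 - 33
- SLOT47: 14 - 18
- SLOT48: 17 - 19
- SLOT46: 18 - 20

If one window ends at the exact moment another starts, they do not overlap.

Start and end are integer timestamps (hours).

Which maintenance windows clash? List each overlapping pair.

Sorted by start: SLOT47, SLOT48, SLOT46, SLOT49.
SLOT48 starts before SLOT47 ends → SLOT47 and SLOT48 overlap.
SLOT46 starts exactly when SLOT47 ends (back-to-back, no overlap), so nothing later overlaps SLOT47 either.
SLOT46 starts before SLOT48 ends → SLOT48 and SLOT46 overlap.
SLOT49 starts after SLOT48 ends.
SLOT49 starts after SLOT46 ends.

SLOT46 & SLOT48, SLOT47 & SLOT48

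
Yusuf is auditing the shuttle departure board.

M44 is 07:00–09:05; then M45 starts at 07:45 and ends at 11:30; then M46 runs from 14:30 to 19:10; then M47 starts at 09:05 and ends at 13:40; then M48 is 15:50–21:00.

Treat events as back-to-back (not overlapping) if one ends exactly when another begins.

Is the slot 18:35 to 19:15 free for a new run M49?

M44: ends 09:05 at or before M49 starts 18:35 → clear.
M45: ends 11:30 at or before M49 starts 18:35 → clear.
M47: ends 13:40 at or before M49 starts 18:35 → clear.
M46: starts 14:30 before M49 ends 19:15, and ends 19:10 after M49 starts 18:35 → overlap.
M48: starts 15:50 before M49 ends 19:15, and ends 21:00 after M49 starts 18:35 → overlap.
M49 overlaps M46, M48.

No — it overlaps M46, M48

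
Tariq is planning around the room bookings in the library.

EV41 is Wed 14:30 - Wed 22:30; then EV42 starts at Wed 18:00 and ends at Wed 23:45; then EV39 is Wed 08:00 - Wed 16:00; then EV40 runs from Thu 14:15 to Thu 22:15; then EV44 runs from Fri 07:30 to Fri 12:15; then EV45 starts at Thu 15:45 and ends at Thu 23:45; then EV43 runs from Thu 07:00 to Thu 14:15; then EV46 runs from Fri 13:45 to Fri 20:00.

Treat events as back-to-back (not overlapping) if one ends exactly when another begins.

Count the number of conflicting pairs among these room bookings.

3

Sorted by start: EV39, EV41, EV42, EV43, EV40, EV45, EV44, EV46.
EV41 starts before EV39 ends → EV39 and EV41 overlap.
EV42 starts after EV39 ends, so nothing later overlaps EV39 either.
EV42 starts before EV41 ends → EV41 and EV42 overlap.
EV43 starts after EV41 ends, so nothing later overlaps EV41 either.
EV43 starts after EV42 ends, so nothing later overlaps EV42 either.
EV40 starts exactly when EV43 ends (back-to-back, no overlap), so nothing later overlaps EV43 either.
EV45 starts before EV40 ends → EV40 and EV45 overlap.
EV44 starts after EV40 ends, so nothing later overlaps EV40 either.
EV44 starts after EV45 ends, so nothing later overlaps EV45 either.
EV46 starts after EV44 ends.
Overlapping pairs: EV39 & EV41, EV40 & EV45, EV41 & EV42 — 3 in total.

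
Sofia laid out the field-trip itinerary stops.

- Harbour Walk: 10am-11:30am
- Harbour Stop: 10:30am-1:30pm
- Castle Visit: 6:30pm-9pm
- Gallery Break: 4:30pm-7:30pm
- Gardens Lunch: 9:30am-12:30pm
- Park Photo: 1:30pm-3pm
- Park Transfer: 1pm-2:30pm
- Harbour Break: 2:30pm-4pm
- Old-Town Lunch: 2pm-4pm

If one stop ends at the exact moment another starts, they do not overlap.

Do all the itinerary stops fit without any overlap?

Sorted by start: Gardens Lunch, Harbour Walk, Harbour Stop, Park Transfer, Park Photo, Old-Town Lunch, Harbour Break, Gallery Break, Castle Visit.
Harbour Walk starts before Gardens Lunch ends → Gardens Lunch and Harbour Walk overlap.
That's a conflict, so the schedule is not conflict-free.

No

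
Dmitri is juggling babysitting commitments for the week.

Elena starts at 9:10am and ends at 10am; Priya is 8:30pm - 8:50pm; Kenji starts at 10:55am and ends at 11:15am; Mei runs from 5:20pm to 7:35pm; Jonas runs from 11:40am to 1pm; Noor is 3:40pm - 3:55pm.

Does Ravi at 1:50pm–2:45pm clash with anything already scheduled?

Elena: ends 10am at or before Ravi starts 1:50pm → clear.
Kenji: ends 11:15am at or before Ravi starts 1:50pm → clear.
Jonas: ends 1pm at or before Ravi starts 1:50pm → clear.
Noor: starts 3:40pm at or after Ravi ends 2:45pm → clear.
Mei: starts 5:20pm at or after Ravi ends 2:45pm → clear.
Priya: starts 8:30pm at or after Ravi ends 2:45pm → clear.

No — it doesn't clash with anything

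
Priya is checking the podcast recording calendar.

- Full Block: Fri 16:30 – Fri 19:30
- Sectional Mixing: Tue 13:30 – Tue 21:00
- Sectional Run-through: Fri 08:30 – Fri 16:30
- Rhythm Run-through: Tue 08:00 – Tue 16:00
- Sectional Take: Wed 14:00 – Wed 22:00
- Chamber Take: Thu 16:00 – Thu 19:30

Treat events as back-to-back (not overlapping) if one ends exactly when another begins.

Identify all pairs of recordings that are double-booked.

Rhythm Run-through & Sectional Mixing

Check each pair: they overlap iff neither finishes before the other starts.
Sorted by start: Rhythm Run-through, Sectional Mixing, Sectional Take, Chamber Take, Sectional Run-through, Full Block.
Sectional Mixing starts before Rhythm Run-through ends → Rhythm Run-through and Sectional Mixing overlap.
Sectional Take starts after Rhythm Run-through ends, so Rhythm Run-through has no further overlaps.
Sectional Take starts after Sectional Mixing ends, so Sectional Mixing has no further overlaps.
Chamber Take starts after Sectional Take ends, so Sectional Take has no further overlaps.
Sectional Run-through starts after Chamber Take ends, so Chamber Take has no further overlaps.
Full Block starts exactly when Sectional Run-through ends (back-to-back, no overlap).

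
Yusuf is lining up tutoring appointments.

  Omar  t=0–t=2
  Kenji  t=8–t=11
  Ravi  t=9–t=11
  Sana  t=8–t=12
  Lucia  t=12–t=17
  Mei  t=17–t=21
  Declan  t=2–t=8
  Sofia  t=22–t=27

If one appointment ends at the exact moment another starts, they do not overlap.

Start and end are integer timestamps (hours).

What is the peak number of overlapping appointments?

3

Sweep the timeline, counting +1 at each start and −1 at each end (ends before starts at a tie):
t=0 start Omar → 1
t=2 end Omar → 0
t=2 start Declan → 1
t=8 end Declan → 0
t=8 start Kenji → 1
t=8 start Sana → 2
t=9 start Ravi → 3
t=11 end Kenji → 2
t=11 end Ravi → 1
t=12 end Sana → 0
t=12 start Lucia → 1
t=17 end Lucia → 0
t=17 start Mei → 1
t=21 end Mei → 0
t=22 start Sofia → 1
t=27 end Sofia → 0
Peak is 3, at t=9 (Kenji, Ravi, Sana).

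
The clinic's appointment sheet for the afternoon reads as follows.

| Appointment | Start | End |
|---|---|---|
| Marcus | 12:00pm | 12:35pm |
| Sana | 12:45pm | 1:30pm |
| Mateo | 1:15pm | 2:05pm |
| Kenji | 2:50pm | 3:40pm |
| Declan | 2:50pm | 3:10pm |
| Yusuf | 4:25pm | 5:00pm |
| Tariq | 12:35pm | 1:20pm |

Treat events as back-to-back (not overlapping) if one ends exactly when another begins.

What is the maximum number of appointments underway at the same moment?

3

Sweep the timeline, counting +1 at each start and −1 at each end (ends before starts at a tie):
12:00pm start Marcus → 1
12:35pm end Marcus → 0
12:35pm start Tariq → 1
12:45pm start Sana → 2
1:15pm start Mateo → 3
1:20pm end Tariq → 2
1:30pm end Sana → 1
2:05pm end Mateo → 0
2:50pm start Declan → 1
2:50pm start Kenji → 2
3:10pm end Declan → 1
3:40pm end Kenji → 0
4:25pm start Yusuf → 1
5:00pm end Yusuf → 0
Peak is 3, at 1:15pm (Mateo, Sana, Tariq).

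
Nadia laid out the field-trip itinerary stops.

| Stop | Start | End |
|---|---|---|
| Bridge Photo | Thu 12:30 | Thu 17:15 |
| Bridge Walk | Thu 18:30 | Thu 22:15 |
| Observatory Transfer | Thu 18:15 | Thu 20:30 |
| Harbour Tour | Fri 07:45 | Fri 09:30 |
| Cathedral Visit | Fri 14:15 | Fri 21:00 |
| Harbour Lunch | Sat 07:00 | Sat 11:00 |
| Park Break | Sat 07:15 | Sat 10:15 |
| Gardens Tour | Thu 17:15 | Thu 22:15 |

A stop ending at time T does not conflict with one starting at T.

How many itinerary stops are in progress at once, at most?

3

Sweep the timeline, counting +1 at each start and −1 at each end (ends before starts at a tie):
Thu 12:30 start Bridge Photo → 1
Thu 17:15 end Bridge Photo → 0
Thu 17:15 start Gardens Tour → 1
Thu 18:15 start Observatory Transfer → 2
Thu 18:30 start Bridge Walk → 3
Thu 20:30 end Observatory Transfer → 2
Thu 22:15 end Bridge Walk → 1
Thu 22:15 end Gardens Tour → 0
Fri 07:45 start Harbour Tour → 1
Fri 09:30 end Harbour Tour → 0
Fri 14:15 start Cathedral Visit → 1
Fri 21:00 end Cathedral Visit → 0
Sat 07:00 start Harbour Lunch → 1
Sat 07:15 start Park Break → 2
Sat 10:15 end Park Break → 1
Sat 11:00 end Harbour Lunch → 0
Peak is 3, at Thu 18:30 (Bridge Walk, Gardens Tour, Observatory Transfer).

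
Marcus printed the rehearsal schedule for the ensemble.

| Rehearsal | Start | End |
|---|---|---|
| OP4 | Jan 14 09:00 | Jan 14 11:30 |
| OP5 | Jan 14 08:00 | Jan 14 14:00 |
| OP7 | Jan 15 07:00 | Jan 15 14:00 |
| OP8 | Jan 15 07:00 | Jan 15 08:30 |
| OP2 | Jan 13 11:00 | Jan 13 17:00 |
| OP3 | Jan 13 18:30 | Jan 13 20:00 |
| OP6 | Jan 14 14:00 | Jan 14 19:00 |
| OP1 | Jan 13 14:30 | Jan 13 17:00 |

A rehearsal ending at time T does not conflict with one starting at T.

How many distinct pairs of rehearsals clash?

3

Sorted by start: OP2, OP1, OP3, OP5, OP4, OP6, OP7, OP8.
OP1 starts before OP2 ends → OP2 and OP1 overlap.
OP3 starts after OP2 ends, so OP2 has no further overlaps.
OP3 starts after OP1 ends, so OP1 has no further overlaps.
OP5 starts after OP3 ends, so OP3 has no further overlaps.
OP4 starts before OP5 ends → OP5 and OP4 overlap.
OP6 starts exactly when OP5 ends (back-to-back, no overlap), so OP5 has no further overlaps.
OP6 starts after OP4 ends, so OP4 has no further overlaps.
OP7 starts after OP6 ends, so OP6 has no further overlaps.
OP8 starts before OP7 ends → OP7 and OP8 overlap.
Overlapping pairs: OP1 & OP2, OP4 & OP5, OP7 & OP8 — 3 in total.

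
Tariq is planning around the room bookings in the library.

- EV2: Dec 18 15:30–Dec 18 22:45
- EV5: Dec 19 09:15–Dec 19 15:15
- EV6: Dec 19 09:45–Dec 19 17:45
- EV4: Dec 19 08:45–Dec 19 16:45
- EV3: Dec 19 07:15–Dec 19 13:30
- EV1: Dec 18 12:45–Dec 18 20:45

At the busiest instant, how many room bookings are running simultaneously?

4

Sweep the timeline, counting +1 at each start and −1 at each end (ends before starts at a tie):
Dec 18 12:45 start EV1 → 1
Dec 18 15:30 start EV2 → 2
Dec 18 20:45 end EV1 → 1
Dec 18 22:45 end EV2 → 0
Dec 19 07:15 start EV3 → 1
Dec 19 08:45 start EV4 → 2
Dec 19 09:15 start EV5 → 3
Dec 19 09:45 start EV6 → 4
Dec 19 13:30 end EV3 → 3
Dec 19 15:15 end EV5 → 2
Dec 19 16:45 end EV4 → 1
Dec 19 17:45 end EV6 → 0
Peak is 4, at Dec 19 09:45 (EV3, EV4, EV5, EV6).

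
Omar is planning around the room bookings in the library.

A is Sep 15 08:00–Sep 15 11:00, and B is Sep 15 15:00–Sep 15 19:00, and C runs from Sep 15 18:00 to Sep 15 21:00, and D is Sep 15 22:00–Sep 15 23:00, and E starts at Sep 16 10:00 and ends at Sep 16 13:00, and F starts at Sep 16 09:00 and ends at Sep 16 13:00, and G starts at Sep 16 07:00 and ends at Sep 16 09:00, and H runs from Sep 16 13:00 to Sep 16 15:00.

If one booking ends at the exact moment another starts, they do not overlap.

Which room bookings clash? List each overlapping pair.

B & C, E & F

Sorted by start: A, B, C, D, G, F, E, H.
B starts after A ends — done with A.
C starts before B ends → B and C overlap.
D starts after B ends — done with B.
D starts after C ends — done with C.
G starts after D ends — done with D.
F starts exactly when G ends (back-to-back, no overlap) — done with G.
E starts before F ends → F and E overlap.
H starts exactly when F ends (back-to-back, no overlap).
H starts exactly when E ends (back-to-back, no overlap).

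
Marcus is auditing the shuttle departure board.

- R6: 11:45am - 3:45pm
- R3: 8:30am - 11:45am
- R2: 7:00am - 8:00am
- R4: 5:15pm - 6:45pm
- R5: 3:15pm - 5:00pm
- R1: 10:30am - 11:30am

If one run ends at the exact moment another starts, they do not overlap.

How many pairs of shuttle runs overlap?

Sorted by start: R2, R3, R1, R6, R5, R4.
R3 starts after R2 ends — done with R2.
R1 starts before R3 ends → R3 and R1 overlap.
R6 starts exactly when R3 ends (back-to-back, no overlap) — done with R3.
R6 starts after R1 ends — done with R1.
R5 starts before R6 ends → R6 and R5 overlap.
R4 starts after R6 ends.
R4 starts after R5 ends.
Overlapping pairs: R1 & R3, R5 & R6 — 2 in total.

2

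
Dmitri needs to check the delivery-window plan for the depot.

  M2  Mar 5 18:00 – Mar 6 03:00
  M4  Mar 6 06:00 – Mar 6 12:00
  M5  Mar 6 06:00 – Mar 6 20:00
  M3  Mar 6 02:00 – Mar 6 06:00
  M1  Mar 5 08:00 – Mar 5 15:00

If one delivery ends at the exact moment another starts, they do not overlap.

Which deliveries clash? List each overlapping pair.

Sorted by start: M1, M2, M3, M4, M5.
M2 starts after M1 ends, so nothing later overlaps M1 either.
M3 starts before M2 ends → M2 and M3 overlap.
M4 starts after M2 ends, so nothing later overlaps M2 either.
M4 starts exactly when M3 ends (back-to-back, no overlap), so nothing later overlaps M3 either.
M5 starts before M4 ends → M4 and M5 overlap.

M2 & M3, M4 & M5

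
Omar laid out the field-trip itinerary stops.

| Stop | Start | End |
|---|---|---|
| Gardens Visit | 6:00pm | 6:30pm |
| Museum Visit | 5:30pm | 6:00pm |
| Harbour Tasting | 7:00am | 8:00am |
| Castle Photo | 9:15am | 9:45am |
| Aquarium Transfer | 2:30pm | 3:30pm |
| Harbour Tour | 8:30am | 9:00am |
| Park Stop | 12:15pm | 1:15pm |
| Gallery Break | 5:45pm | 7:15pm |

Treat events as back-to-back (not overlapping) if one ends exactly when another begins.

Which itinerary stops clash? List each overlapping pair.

Gallery Break & Gardens Visit, Gallery Break & Museum Visit

Sorted by start: Harbour Tasting, Harbour Tour, Castle Photo, Park Stop, Aquarium Transfer, Museum Visit, Gallery Break, Gardens Visit.
Harbour Tour starts after Harbour Tasting ends; Harbour Tasting is clear from here.
Castle Photo starts after Harbour Tour ends; Harbour Tour is clear from here.
Park Stop starts after Castle Photo ends; Castle Photo is clear from here.
Aquarium Transfer starts after Park Stop ends; Park Stop is clear from here.
Museum Visit starts after Aquarium Transfer ends; Aquarium Transfer is clear from here.
Gallery Break starts before Museum Visit ends → Museum Visit and Gallery Break overlap.
Gardens Visit starts exactly when Museum Visit ends (back-to-back, no overlap).
Gardens Visit starts before Gallery Break ends → Gallery Break and Gardens Visit overlap.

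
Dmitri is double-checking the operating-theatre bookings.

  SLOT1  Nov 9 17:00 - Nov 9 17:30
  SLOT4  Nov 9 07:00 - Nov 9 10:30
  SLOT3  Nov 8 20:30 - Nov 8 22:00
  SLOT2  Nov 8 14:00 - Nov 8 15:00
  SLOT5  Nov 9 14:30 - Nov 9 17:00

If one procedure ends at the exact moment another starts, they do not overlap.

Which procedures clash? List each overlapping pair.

Sorted by start: SLOT2, SLOT3, SLOT4, SLOT5, SLOT1.
SLOT3 starts after SLOT2 ends, so SLOT2 has no further overlaps.
SLOT4 starts after SLOT3 ends, so SLOT3 has no further overlaps.
SLOT5 starts after SLOT4 ends, so SLOT4 has no further overlaps.
SLOT1 starts exactly when SLOT5 ends (back-to-back, no overlap).

no overlapping pairs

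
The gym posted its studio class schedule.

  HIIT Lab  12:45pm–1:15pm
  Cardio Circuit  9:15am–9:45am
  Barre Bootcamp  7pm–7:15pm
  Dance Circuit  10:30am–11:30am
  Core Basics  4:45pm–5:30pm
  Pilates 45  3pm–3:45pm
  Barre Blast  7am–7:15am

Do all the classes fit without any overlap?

Yes

Sorted by start: Barre Blast, Cardio Circuit, Dance Circuit, HIIT Lab, Pilates 45, Core Basics, Barre Bootcamp.
Cardio Circuit starts after Barre Blast ends, so nothing later overlaps Barre Blast either.
Dance Circuit starts after Cardio Circuit ends, so nothing later overlaps Cardio Circuit either.
HIIT Lab starts after Dance Circuit ends, so nothing later overlaps Dance Circuit either.
Pilates 45 starts after HIIT Lab ends, so nothing later overlaps HIIT Lab either.
Core Basics starts after Pilates 45 ends, so nothing later overlaps Pilates 45 either.
Barre Bootcamp starts after Core Basics ends.
Every pair is clear; the schedule has no overlaps.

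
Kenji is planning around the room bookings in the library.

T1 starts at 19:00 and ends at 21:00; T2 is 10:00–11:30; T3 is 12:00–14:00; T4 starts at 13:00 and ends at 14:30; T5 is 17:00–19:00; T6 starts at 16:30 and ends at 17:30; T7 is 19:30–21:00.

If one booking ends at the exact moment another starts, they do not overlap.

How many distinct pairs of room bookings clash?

Sorted by start: T2, T3, T4, T6, T5, T1, T7.
T3 starts after T2 ends — done with T2.
T4 starts before T3 ends → T3 and T4 overlap.
T6 starts after T3 ends — done with T3.
T6 starts after T4 ends — done with T4.
T5 starts before T6 ends → T6 and T5 overlap.
T1 starts after T6 ends — done with T6.
T1 starts exactly when T5 ends (back-to-back, no overlap) — done with T5.
T7 starts before T1 ends → T1 and T7 overlap.
Overlapping pairs: T1 & T7, T3 & T4, T5 & T6 — 3 in total.

3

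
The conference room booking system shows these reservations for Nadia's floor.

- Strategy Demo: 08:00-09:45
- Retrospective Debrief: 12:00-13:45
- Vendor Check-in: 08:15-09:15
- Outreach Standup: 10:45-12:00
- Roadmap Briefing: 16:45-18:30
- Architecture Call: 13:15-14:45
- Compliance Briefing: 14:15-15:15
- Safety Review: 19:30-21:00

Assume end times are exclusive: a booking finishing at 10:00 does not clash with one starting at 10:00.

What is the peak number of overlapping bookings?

Sweep the timeline, counting +1 at each start and −1 at each end (ends before starts at a tie):
08:00 start Strategy Demo → 1
08:15 start Vendor Check-in → 2
09:15 end Vendor Check-in → 1
09:45 end Strategy Demo → 0
10:45 start Outreach Standup → 1
12:00 end Outreach Standup → 0
12:00 start Retrospective Debrief → 1
13:15 start Architecture Call → 2
13:45 end Retrospective Debrief → 1
14:15 start Compliance Briefing → 2
14:45 end Architecture Call → 1
15:15 end Compliance Briefing → 0
16:45 start Roadmap Briefing → 1
18:30 end Roadmap Briefing → 0
19:30 start Safety Review → 1
21:00 end Safety Review → 0
Peak is 2, at 08:15 (Strategy Demo, Vendor Check-in).

2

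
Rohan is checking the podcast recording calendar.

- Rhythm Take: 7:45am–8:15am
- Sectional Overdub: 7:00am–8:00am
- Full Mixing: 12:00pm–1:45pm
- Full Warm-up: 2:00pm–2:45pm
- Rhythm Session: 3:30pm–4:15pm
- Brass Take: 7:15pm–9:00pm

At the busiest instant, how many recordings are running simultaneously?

2

Walk through starts and ends in time order (an end at T is processed before a start at T):
7:00am start Sectional Overdub → 1
7:45am start Rhythm Take → 2
8:00am end Sectional Overdub → 1
8:15am end Rhythm Take → 0
12:00pm start Full Mixing → 1
1:45pm end Full Mixing → 0
2:00pm start Full Warm-up → 1
2:45pm end Full Warm-up → 0
3:30pm start Rhythm Session → 1
4:15pm end Rhythm Session → 0
7:15pm start Brass Take → 1
9:00pm end Brass Take → 0
Peak is 2, at 7:45am (Rhythm Take, Sectional Overdub).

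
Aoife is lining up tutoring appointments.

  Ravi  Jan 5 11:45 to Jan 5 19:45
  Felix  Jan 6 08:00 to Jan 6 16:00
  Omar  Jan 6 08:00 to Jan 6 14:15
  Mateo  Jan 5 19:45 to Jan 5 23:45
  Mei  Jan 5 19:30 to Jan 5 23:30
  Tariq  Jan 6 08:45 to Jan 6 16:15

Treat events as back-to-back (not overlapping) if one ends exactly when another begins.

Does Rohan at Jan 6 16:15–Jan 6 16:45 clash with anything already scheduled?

No — it doesn't clash with anything

Ravi: ends Jan 5 19:45 at or before Rohan starts Jan 6 16:15 → clear.
Mei: ends Jan 5 23:30 at or before Rohan starts Jan 6 16:15 → clear.
Mateo: ends Jan 5 23:45 at or before Rohan starts Jan 6 16:15 → clear.
Felix: ends Jan 6 16:00 at or before Rohan starts Jan 6 16:15 → clear.
Omar: ends Jan 6 14:15 at or before Rohan starts Jan 6 16:15 → clear.
Tariq: ends Jan 6 16:15 at or before Rohan starts Jan 6 16:15 → clear.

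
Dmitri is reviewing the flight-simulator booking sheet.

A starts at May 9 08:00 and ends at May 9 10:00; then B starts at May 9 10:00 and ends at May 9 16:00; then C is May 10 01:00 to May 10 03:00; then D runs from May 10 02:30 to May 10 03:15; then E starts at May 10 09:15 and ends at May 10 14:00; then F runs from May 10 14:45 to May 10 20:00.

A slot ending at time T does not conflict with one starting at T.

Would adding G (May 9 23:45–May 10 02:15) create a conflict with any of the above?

A: ends May 9 10:00 at or before G starts May 9 23:45 → clear.
B: ends May 9 16:00 at or before G starts May 9 23:45 → clear.
C: starts May 10 01:00 before G ends May 10 02:15, and ends May 10 03:00 after G starts May 9 23:45 → overlap.
D: starts May 10 02:30 at or after G ends May 10 02:15 → clear.
E: starts May 10 09:15 at or after G ends May 10 02:15 → clear.
F: starts May 10 14:45 at or after G ends May 10 02:15 → clear.
G overlaps C.

Yes — it overlaps C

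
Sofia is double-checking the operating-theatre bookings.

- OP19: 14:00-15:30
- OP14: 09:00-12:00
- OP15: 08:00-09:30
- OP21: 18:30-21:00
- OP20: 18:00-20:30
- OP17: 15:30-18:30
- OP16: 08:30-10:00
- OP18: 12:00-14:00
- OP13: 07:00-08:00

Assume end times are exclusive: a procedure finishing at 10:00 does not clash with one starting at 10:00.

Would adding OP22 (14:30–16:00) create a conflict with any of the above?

OP13: ends 08:00 at or before OP22 starts 14:30 → clear.
OP15: ends 09:30 at or before OP22 starts 14:30 → clear.
OP16: ends 10:00 at or before OP22 starts 14:30 → clear.
OP14: ends 12:00 at or before OP22 starts 14:30 → clear.
OP18: ends 14:00 at or before OP22 starts 14:30 → clear.
OP19: starts 14:00 before OP22 ends 16:00, and ends 15:30 after OP22 starts 14:30 → overlap.
OP17: starts 15:30 before OP22 ends 16:00, and ends 18:30 after OP22 starts 14:30 → overlap.
OP20: starts 18:00 at or after OP22 ends 16:00 → clear.
OP21: starts 18:30 at or after OP22 ends 16:00 → clear.
OP22 overlaps OP17, OP19.

Yes — it overlaps OP17, OP19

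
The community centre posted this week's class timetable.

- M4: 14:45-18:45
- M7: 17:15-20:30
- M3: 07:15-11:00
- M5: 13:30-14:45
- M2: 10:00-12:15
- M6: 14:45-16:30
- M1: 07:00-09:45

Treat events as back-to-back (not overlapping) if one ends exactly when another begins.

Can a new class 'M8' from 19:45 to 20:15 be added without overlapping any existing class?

No — it overlaps M7

M1: ends 09:45 at or before M8 starts 19:45 → clear.
M3: ends 11:00 at or before M8 starts 19:45 → clear.
M2: ends 12:15 at or before M8 starts 19:45 → clear.
M5: ends 14:45 at or before M8 starts 19:45 → clear.
M4: ends 18:45 at or before M8 starts 19:45 → clear.
M6: ends 16:30 at or before M8 starts 19:45 → clear.
M7: starts 17:15 before M8 ends 20:15, and ends 20:30 after M8 starts 19:45 → overlap.
M8 overlaps M7.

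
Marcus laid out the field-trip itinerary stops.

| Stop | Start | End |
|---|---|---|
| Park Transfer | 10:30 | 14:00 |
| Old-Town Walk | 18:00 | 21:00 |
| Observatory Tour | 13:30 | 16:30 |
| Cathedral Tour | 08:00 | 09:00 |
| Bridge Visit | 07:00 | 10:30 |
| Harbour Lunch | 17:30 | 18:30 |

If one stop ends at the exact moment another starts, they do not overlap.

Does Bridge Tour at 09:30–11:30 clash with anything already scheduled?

Yes — it overlaps Bridge Visit, Park Transfer

Bridge Visit: starts 07:00 before Bridge Tour ends 11:30, and ends 10:30 after Bridge Tour starts 09:30 → overlap.
Cathedral Tour: ends 09:00 at or before Bridge Tour starts 09:30 → clear.
Park Transfer: starts 10:30 before Bridge Tour ends 11:30, and ends 14:00 after Bridge Tour starts 09:30 → overlap.
Observatory Tour: starts 13:30 at or after Bridge Tour ends 11:30 → clear.
Harbour Lunch: starts 17:30 at or after Bridge Tour ends 11:30 → clear.
Old-Town Walk: starts 18:00 at or after Bridge Tour ends 11:30 → clear.
Bridge Tour overlaps Bridge Visit, Park Transfer.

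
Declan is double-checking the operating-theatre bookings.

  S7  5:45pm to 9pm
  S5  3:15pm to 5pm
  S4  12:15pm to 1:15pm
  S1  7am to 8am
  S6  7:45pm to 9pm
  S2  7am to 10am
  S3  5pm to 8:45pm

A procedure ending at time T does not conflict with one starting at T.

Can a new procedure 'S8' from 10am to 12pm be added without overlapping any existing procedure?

S1: ends 8am at or before S8 starts 10am → clear.
S2: ends 10am at or before S8 starts 10am → clear.
S4: starts 12:15pm at or after S8 ends 12pm → clear.
S5: starts 3:15pm at or after S8 ends 12pm → clear.
S3: starts 5pm at or after S8 ends 12pm → clear.
S7: starts 5:45pm at or after S8 ends 12pm → clear.
S6: starts 7:45pm at or after S8 ends 12pm → clear.

Yes — the slot is free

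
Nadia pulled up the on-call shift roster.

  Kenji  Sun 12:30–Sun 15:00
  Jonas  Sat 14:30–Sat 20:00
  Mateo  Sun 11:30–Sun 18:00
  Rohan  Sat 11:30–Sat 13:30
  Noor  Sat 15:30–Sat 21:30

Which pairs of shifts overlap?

Jonas & Noor, Kenji & Mateo

Sorted by start: Rohan, Jonas, Noor, Mateo, Kenji.
Jonas starts after Rohan ends, so nothing later overlaps Rohan either.
Noor starts before Jonas ends → Jonas and Noor overlap.
Mateo starts after Jonas ends, so nothing later overlaps Jonas either.
Mateo starts after Noor ends, so nothing later overlaps Noor either.
Kenji starts before Mateo ends → Mateo and Kenji overlap.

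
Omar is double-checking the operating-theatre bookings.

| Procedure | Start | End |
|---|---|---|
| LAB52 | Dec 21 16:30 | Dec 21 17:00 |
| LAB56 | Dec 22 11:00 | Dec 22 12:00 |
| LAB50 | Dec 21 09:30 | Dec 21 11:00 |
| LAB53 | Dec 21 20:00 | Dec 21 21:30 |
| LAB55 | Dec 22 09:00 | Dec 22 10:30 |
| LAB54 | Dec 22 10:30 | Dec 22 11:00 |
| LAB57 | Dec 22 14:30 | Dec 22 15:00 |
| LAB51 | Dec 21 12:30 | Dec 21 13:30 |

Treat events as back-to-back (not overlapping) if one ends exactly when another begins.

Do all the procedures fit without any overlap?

Check each pair: they overlap iff neither finishes before the other starts.
Sorted by start: LAB50, LAB51, LAB52, LAB53, LAB55, LAB54, LAB56, LAB57.
LAB51 starts after LAB50 ends; LAB50 is clear from here.
LAB52 starts after LAB51 ends; LAB51 is clear from here.
LAB53 starts after LAB52 ends; LAB52 is clear from here.
LAB55 starts after LAB53 ends; LAB53 is clear from here.
LAB54 starts exactly when LAB55 ends (back-to-back, no overlap); LAB55 is clear from here.
LAB56 starts exactly when LAB54 ends (back-to-back, no overlap); LAB54 is clear from here.
LAB57 starts after LAB56 ends.
Every pair is clear; the schedule has no overlaps.

Yes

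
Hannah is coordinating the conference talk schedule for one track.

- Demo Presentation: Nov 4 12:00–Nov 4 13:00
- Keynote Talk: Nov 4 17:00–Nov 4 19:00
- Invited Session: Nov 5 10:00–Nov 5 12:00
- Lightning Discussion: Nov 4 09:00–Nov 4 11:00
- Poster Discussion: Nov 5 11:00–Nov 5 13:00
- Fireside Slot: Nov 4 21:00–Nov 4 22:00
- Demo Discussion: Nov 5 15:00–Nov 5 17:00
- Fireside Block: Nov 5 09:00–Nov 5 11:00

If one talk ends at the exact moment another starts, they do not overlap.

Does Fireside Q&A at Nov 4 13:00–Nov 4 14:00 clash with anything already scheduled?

Lightning Discussion: ends Nov 4 11:00 at or before Fireside Q&A starts Nov 4 13:00 → clear.
Demo Presentation: ends Nov 4 13:00 at or before Fireside Q&A starts Nov 4 13:00 → clear.
Keynote Talk: starts Nov 4 17:00 at or after Fireside Q&A ends Nov 4 14:00 → clear.
Fireside Slot: starts Nov 4 21:00 at or after Fireside Q&A ends Nov 4 14:00 → clear.
Fireside Block: starts Nov 5 09:00 at or after Fireside Q&A ends Nov 4 14:00 → clear.
Invited Session: starts Nov 5 10:00 at or after Fireside Q&A ends Nov 4 14:00 → clear.
Poster Discussion: starts Nov 5 11:00 at or after Fireside Q&A ends Nov 4 14:00 → clear.
Demo Discussion: starts Nov 5 15:00 at or after Fireside Q&A ends Nov 4 14:00 → clear.

No — it doesn't clash with anything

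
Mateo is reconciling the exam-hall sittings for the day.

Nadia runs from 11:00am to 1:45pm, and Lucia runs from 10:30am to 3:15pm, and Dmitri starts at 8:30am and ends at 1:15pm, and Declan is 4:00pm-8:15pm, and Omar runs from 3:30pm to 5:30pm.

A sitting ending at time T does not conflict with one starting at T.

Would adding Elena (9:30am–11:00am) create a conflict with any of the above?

Dmitri: starts 8:30am before Elena ends 11:00am, and ends 1:15pm after Elena starts 9:30am → overlap.
Lucia: starts 10:30am before Elena ends 11:00am, and ends 3:15pm after Elena starts 9:30am → overlap.
Nadia: starts 11:00am at or after Elena ends 11:00am → clear.
Omar: starts 3:30pm at or after Elena ends 11:00am → clear.
Declan: starts 4:00pm at or after Elena ends 11:00am → clear.
Elena overlaps Lucia, Dmitri.

Yes — it overlaps Dmitri, Lucia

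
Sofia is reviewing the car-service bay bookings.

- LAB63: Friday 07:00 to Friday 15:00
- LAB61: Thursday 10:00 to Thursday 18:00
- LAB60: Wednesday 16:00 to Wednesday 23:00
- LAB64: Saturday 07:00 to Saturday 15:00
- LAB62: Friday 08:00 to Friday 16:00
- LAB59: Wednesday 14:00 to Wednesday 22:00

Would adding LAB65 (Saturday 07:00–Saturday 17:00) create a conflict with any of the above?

Yes — it overlaps LAB64

LAB59: ends Wednesday 22:00 at or before LAB65 starts Saturday 07:00 → clear.
LAB60: ends Wednesday 23:00 at or before LAB65 starts Saturday 07:00 → clear.
LAB61: ends Thursday 18:00 at or before LAB65 starts Saturday 07:00 → clear.
LAB63: ends Friday 15:00 at or before LAB65 starts Saturday 07:00 → clear.
LAB62: ends Friday 16:00 at or before LAB65 starts Saturday 07:00 → clear.
LAB64: starts Saturday 07:00 before LAB65 ends Saturday 17:00, and ends Saturday 15:00 after LAB65 starts Saturday 07:00 → overlap.
LAB65 overlaps LAB64.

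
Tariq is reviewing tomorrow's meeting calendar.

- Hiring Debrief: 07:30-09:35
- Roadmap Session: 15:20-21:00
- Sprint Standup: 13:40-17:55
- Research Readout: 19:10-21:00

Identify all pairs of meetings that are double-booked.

Sorted by start: Hiring Debrief, Sprint Standup, Roadmap Session, Research Readout.
Sprint Standup starts after Hiring Debrief ends; Hiring Debrief is clear from here.
Roadmap Session starts before Sprint Standup ends → Sprint Standup and Roadmap Session overlap.
Research Readout starts after Sprint Standup ends.
Research Readout starts before Roadmap Session ends → Roadmap Session and Research Readout overlap.

Research Readout & Roadmap Session, Roadmap Session & Sprint Standup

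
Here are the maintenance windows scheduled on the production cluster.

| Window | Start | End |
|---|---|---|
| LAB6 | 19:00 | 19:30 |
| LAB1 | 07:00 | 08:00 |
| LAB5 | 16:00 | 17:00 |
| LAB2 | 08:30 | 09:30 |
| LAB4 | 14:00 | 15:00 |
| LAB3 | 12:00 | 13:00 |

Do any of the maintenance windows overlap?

Sorted by start: LAB1, LAB2, LAB3, LAB4, LAB5, LAB6.
LAB2 starts after LAB1 ends — done with LAB1.
LAB3 starts after LAB2 ends — done with LAB2.
LAB4 starts after LAB3 ends — done with LAB3.
LAB5 starts after LAB4 ends — done with LAB4.
LAB6 starts after LAB5 ends.
Every pair is clear; the schedule has no overlaps.

No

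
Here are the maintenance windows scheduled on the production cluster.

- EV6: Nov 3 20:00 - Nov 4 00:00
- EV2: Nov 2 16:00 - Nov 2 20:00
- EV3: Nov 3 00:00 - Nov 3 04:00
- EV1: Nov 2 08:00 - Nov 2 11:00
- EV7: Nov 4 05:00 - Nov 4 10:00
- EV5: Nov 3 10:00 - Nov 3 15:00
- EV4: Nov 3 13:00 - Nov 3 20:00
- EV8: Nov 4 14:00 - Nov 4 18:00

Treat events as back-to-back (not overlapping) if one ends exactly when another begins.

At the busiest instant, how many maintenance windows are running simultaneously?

Walk through starts and ends in time order (an end at T is processed before a start at T):
Nov 2 08:00 start EV1 → 1
Nov 2 11:00 end EV1 → 0
Nov 2 16:00 start EV2 → 1
Nov 2 20:00 end EV2 → 0
Nov 3 00:00 start EV3 → 1
Nov 3 04:00 end EV3 → 0
Nov 3 10:00 start EV5 → 1
Nov 3 13:00 start EV4 → 2
Nov 3 15:00 end EV5 → 1
Nov 3 20:00 end EV4 → 0
Nov 3 20:00 start EV6 → 1
Nov 4 00:00 end EV6 → 0
Nov 4 05:00 start EV7 → 1
Nov 4 10:00 end EV7 → 0
Nov 4 14:00 start EV8 → 1
Nov 4 18:00 end EV8 → 0
Peak is 2, at Nov 3 13:00 (EV4, EV5).

2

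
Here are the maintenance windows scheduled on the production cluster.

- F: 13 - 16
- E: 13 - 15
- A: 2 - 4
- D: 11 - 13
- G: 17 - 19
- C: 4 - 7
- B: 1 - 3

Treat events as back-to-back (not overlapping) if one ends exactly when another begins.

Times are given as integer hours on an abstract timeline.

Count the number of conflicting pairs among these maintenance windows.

Sorted by start: B, A, C, D, E, F, G.
A starts before B ends → B and A overlap.
C starts after B ends, so nothing later overlaps B either.
C starts exactly when A ends (back-to-back, no overlap), so nothing later overlaps A either.
D starts after C ends, so nothing later overlaps C either.
E starts exactly when D ends (back-to-back, no overlap), so nothing later overlaps D either.
F starts before E ends → E and F overlap.
G starts after E ends.
G starts after F ends.
Overlapping pairs: A & B, E & F — 2 in total.

2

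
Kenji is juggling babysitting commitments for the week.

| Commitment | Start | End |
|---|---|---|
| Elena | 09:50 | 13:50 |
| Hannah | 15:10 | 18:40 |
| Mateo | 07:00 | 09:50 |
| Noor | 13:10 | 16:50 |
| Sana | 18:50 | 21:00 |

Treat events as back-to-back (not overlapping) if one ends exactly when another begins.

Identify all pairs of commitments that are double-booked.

Elena & Noor, Hannah & Noor

Sorted by start: Mateo, Elena, Noor, Hannah, Sana.
Elena starts exactly when Mateo ends (back-to-back, no overlap), so nothing later overlaps Mateo either.
Noor starts before Elena ends → Elena and Noor overlap.
Hannah starts after Elena ends, so nothing later overlaps Elena either.
Hannah starts before Noor ends → Noor and Hannah overlap.
Sana starts after Noor ends.
Sana starts after Hannah ends.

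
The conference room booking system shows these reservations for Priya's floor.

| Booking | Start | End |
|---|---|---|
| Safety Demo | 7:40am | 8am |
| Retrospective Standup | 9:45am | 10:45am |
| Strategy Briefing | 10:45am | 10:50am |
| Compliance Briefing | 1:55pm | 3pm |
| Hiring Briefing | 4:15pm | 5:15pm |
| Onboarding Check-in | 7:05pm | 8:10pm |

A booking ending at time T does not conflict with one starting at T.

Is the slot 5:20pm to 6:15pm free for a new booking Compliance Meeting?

Safety Demo: ends 8am at or before Compliance Meeting starts 5:20pm → clear.
Retrospective Standup: ends 10:45am at or before Compliance Meeting starts 5:20pm → clear.
Strategy Briefing: ends 10:50am at or before Compliance Meeting starts 5:20pm → clear.
Compliance Briefing: ends 3pm at or before Compliance Meeting starts 5:20pm → clear.
Hiring Briefing: ends 5:15pm at or before Compliance Meeting starts 5:20pm → clear.
Onboarding Check-in: starts 7:05pm at or after Compliance Meeting ends 6:15pm → clear.

Yes — the slot is free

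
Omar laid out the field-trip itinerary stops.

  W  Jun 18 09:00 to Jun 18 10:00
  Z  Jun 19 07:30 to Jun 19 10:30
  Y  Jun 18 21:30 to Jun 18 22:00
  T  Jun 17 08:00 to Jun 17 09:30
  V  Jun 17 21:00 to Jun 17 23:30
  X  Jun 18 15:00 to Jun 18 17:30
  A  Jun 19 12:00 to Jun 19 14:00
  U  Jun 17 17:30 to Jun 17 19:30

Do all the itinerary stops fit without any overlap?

Sorted by start: T, U, V, W, X, Y, Z, A.
U starts after T ends; T is clear from here.
V starts after U ends; U is clear from here.
W starts after V ends; V is clear from here.
X starts after W ends; W is clear from here.
Y starts after X ends; X is clear from here.
Z starts after Y ends; Y is clear from here.
A starts after Z ends.
Every pair is clear; the schedule has no overlaps.

Yes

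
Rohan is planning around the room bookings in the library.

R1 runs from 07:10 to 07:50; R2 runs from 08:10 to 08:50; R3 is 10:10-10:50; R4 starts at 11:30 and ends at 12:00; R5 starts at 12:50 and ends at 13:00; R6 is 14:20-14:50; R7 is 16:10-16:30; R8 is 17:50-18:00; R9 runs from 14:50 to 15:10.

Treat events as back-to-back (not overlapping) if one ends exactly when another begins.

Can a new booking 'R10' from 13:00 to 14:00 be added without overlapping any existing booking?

R1: ends 07:50 at or before R10 starts 13:00 → clear.
R2: ends 08:50 at or before R10 starts 13:00 → clear.
R3: ends 10:50 at or before R10 starts 13:00 → clear.
R4: ends 12:00 at or before R10 starts 13:00 → clear.
R5: ends 13:00 at or before R10 starts 13:00 → clear.
R6: starts 14:20 at or after R10 ends 14:00 → clear.
R9: starts 14:50 at or after R10 ends 14:00 → clear.
R7: starts 16:10 at or after R10 ends 14:00 → clear.
R8: starts 17:50 at or after R10 ends 14:00 → clear.

Yes — the slot is free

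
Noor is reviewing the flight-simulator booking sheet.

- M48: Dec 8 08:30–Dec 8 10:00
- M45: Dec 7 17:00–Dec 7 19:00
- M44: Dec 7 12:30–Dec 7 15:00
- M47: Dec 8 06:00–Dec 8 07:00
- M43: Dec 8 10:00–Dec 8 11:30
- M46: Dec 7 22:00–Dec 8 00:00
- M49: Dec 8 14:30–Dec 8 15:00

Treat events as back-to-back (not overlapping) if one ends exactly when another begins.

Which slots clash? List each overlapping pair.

none

Sorted by start: M44, M45, M46, M47, M48, M43, M49.
M45 starts after M44 ends, so M44 has no further overlaps.
M46 starts after M45 ends, so M45 has no further overlaps.
M47 starts after M46 ends, so M46 has no further overlaps.
M48 starts after M47 ends, so M47 has no further overlaps.
M43 starts exactly when M48 ends (back-to-back, no overlap), so M48 has no further overlaps.
M49 starts after M43 ends.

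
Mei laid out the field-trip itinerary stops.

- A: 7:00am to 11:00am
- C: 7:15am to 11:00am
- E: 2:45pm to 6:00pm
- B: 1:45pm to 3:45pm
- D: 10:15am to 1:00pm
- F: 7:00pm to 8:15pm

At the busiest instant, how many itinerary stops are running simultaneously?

Sweep the timeline, counting +1 at each start and −1 at each end (ends before starts at a tie):
7:00am start A → 1
7:15am start C → 2
10:15am start D → 3
11:00am end A → 2
11:00am end C → 1
1:00pm end D → 0
1:45pm start B → 1
2:45pm start E → 2
3:45pm end B → 1
6:00pm end E → 0
7:00pm start F → 1
8:15pm end F → 0
Peak is 3, at 10:15am (A, C, D).

3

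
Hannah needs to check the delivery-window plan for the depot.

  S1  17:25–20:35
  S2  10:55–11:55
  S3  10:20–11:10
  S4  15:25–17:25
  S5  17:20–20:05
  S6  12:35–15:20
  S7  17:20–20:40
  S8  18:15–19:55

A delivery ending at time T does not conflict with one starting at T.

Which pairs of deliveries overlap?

S1 & S5, S1 & S7, S1 & S8, S2 & S3, S4 & S5, S4 & S7, S5 & S7, S5 & S8, S7 & S8

Sorted by start: S3, S2, S6, S4, S5, S7, S1, S8.
S2 starts before S3 ends → S3 and S2 overlap.
S6 starts after S3 ends — done with S3.
S6 starts after S2 ends — done with S2.
S4 starts after S6 ends — done with S6.
S5 starts before S4 ends → S4 and S5 overlap.
S7 starts before S4 ends → S4 and S7 overlap.
S1 starts exactly when S4 ends (back-to-back, no overlap) — done with S4.
S7 starts before S5 ends → S5 and S7 overlap.
S1 starts before S5 ends → S5 and S1 overlap.
S8 starts before S5 ends → S5 and S8 overlap.
S1 starts before S7 ends → S7 and S1 overlap.
S8 starts before S7 ends → S7 and S8 overlap.
S8 starts before S1 ends → S1 and S8 overlap.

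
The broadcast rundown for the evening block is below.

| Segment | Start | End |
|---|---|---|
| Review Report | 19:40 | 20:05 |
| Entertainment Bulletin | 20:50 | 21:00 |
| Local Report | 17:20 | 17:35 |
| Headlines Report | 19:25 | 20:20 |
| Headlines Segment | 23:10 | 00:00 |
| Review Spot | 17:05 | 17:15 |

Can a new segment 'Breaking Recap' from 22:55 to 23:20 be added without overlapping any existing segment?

Review Spot: ends 17:15 at or before Breaking Recap starts 22:55 → clear.
Local Report: ends 17:35 at or before Breaking Recap starts 22:55 → clear.
Headlines Report: ends 20:20 at or before Breaking Recap starts 22:55 → clear.
Review Report: ends 20:05 at or before Breaking Recap starts 22:55 → clear.
Entertainment Bulletin: ends 21:00 at or before Breaking Recap starts 22:55 → clear.
Headlines Segment: starts 23:10 before Breaking Recap ends 23:20, and ends 00:00 after Breaking Recap starts 22:55 → overlap.
Breaking Recap overlaps Headlines Segment.

No — it overlaps Headlines Segment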